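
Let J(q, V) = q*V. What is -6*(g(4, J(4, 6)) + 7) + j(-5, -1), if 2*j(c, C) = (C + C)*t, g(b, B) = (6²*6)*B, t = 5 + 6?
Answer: -31157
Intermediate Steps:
t = 11
J(q, V) = V*q
g(b, B) = 216*B (g(b, B) = (36*6)*B = 216*B)
j(c, C) = 11*C (j(c, C) = ((C + C)*11)/2 = ((2*C)*11)/2 = (22*C)/2 = 11*C)
-6*(g(4, J(4, 6)) + 7) + j(-5, -1) = -6*(216*(6*4) + 7) + 11*(-1) = -6*(216*24 + 7) - 11 = -6*(5184 + 7) - 11 = -6*5191 - 11 = -31146 - 11 = -31157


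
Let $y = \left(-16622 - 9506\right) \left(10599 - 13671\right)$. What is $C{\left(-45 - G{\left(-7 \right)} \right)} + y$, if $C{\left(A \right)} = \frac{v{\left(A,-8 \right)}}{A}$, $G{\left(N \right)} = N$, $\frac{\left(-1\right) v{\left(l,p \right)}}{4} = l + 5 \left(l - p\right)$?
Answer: $\frac{1525038728}{19} \approx 8.0265 \cdot 10^{7}$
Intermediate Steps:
$y = 80265216$ ($y = \left(-26128\right) \left(-3072\right) = 80265216$)
$v{\left(l,p \right)} = - 24 l + 20 p$ ($v{\left(l,p \right)} = - 4 \left(l + 5 \left(l - p\right)\right) = - 4 \left(l + \left(- 5 p + 5 l\right)\right) = - 4 \left(- 5 p + 6 l\right) = - 24 l + 20 p$)
$C{\left(A \right)} = \frac{-160 - 24 A}{A}$ ($C{\left(A \right)} = \frac{- 24 A + 20 \left(-8\right)}{A} = \frac{- 24 A - 160}{A} = \frac{-160 - 24 A}{A}$)
$C{\left(-45 - G{\left(-7 \right)} \right)} + y = \left(-24 - \frac{160}{-45 - -7}\right) + 80265216 = \left(-24 - \frac{160}{-45 + 7}\right) + 80265216 = \left(-24 - \frac{160}{-38}\right) + 80265216 = \left(-24 - - \frac{80}{19}\right) + 80265216 = \left(-24 + \frac{80}{19}\right) + 80265216 = - \frac{376}{19} + 80265216 = \frac{1525038728}{19}$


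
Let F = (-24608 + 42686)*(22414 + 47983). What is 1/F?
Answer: 1/1272636966 ≈ 7.8577e-10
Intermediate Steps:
F = 1272636966 (F = 18078*70397 = 1272636966)
1/F = 1/1272636966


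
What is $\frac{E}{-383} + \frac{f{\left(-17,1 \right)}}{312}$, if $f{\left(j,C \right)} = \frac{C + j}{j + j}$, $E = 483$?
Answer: $- \frac{319846}{253929} \approx -1.2596$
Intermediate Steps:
$f{\left(j,C \right)} = \frac{C + j}{2 j}$
$\frac{E}{-383} + \frac{f{\left(-17,1 \right)}}{312} = \frac{483}{-383} + \frac{\frac{1}{2} \frac{1}{-17} \left(1 - 17\right)}{312} = 483 \left(- \frac{1}{383}\right) + \frac{1}{2} \left(- \frac{1}{17}\right) \left(-16\right) \frac{1}{312} = - \frac{483}{383} + \frac{8}{17} \cdot \frac{1}{312} = - \frac{483}{383} + \frac{1}{663} = - \frac{319846}{253929}$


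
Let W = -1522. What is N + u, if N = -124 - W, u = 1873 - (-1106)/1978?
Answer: 3235572/989 ≈ 3271.6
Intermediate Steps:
u = 1852950/989 (u = 1873 - (-1106)/1978 = 1873 - 1*(-553/989) = 1873 + 553/989 = 1852950/989 ≈ 1873.6)
N = 1398 (N = -124 - 1*(-1522) = -124 + 1522 = 1398)
N + u = 1398 + 1852950/989 = 3235572/989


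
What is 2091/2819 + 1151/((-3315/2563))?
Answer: -8309154982/9344985 ≈ -889.16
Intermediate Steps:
2091/2819 + 1151/((-3315/2563)) = 2091*(1/2819) + 1151/((-3315*1/2563)) = 2091/2819 + 1151/(-3315/2563) = 2091/2819 + 1151*(-2563/3315) = 2091/2819 - 2950013/3315 = -8309154982/9344985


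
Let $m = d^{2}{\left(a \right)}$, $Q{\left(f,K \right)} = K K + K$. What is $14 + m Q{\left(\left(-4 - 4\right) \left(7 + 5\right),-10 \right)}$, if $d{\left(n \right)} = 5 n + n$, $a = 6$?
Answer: $116654$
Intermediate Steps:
$d{\left(n \right)} = 6 n$
$Q{\left(f,K \right)} = K + K^{2}$ ($Q{\left(f,K \right)} = K^{2} + K = K + K^{2}$)
$m = 1296$ ($m = \left(6 \cdot 6\right)^{2} = 36^{2} = 1296$)
$14 + m Q{\left(\left(-4 - 4\right) \left(7 + 5\right),-10 \right)} = 14 + 1296 \left(- 10 \left(1 - 10\right)\right) = 14 + 1296 \left(\left(-10\right) \left(-9\right)\right) = 14 + 1296 \cdot 90 = 14 + 116640 = 116654$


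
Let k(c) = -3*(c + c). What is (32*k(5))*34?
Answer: -32640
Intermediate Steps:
k(c) = -6*c
(32*k(5))*34 = (32*(-6*5))*34 = (32*(-30))*34 = -960*34 = -32640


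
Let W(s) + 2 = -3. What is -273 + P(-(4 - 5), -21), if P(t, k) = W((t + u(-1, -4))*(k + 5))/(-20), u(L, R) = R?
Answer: -1091/4 ≈ -272.75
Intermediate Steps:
W(s) = -5 (W(s) = -2 - 3 = -5)
P(t, k) = ¼ (P(t, k) = -5/(-20) = -5*(-1/20) = ¼)
-273 + P(-(4 - 5), -21) = -273 + ¼ = -1091/4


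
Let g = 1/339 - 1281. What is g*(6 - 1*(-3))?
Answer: -1302774/113 ≈ -11529.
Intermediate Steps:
g = -434258/339 (g = 1/339 - 1281 = -434258/339 ≈ -1281.0)
g*(6 - 1*(-3)) = -434258*(6 - 1*(-3))/339 = -434258*(6 + 3)/339 = -434258/339*9 = -1302774/113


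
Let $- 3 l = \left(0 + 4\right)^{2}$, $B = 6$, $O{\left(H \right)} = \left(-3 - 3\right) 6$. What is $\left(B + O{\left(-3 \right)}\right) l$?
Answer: $160$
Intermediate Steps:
$O{\left(H \right)} = -36$ ($O{\left(H \right)} = \left(-6\right) 6 = -36$)
$l = - \frac{16}{3}$ ($l = - \frac{\left(0 + 4\right)^{2}}{3} = - \frac{4^{2}}{3} = \left(- \frac{1}{3}\right) 16 = - \frac{16}{3} \approx -5.3333$)
$\left(B + O{\left(-3 \right)}\right) l = \left(6 - 36\right) \left(- \frac{16}{3}\right) = \left(-30\right) \left(- \frac{16}{3}\right) = 160$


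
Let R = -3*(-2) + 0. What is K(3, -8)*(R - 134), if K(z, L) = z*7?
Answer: -2688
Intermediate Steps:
K(z, L) = 7*z
R = 6 (R = 6 + 0 = 6)
K(3, -8)*(R - 134) = (7*3)*(6 - 134) = 21*(-128) = -2688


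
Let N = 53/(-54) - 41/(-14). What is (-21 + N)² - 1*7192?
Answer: -243938231/35721 ≈ -6829.0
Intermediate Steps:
N = 368/189 (N = 53*(-1/54) - 41*(-1/14) = -53/54 + 41/14 = 368/189 ≈ 1.9471)
(-21 + N)² - 1*7192 = (-21 + 368/189)² - 1*7192 = (-3601/189)² - 7192 = 12967201/35721 - 7192 = -243938231/35721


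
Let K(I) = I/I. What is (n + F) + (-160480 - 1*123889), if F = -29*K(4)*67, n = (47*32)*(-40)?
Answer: -346472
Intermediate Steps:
K(I) = 1
n = -60160 (n = 1504*(-40) = -60160)
F = -1943 (F = -29*1*67 = -29*67 = -1943)
(n + F) + (-160480 - 1*123889) = (-60160 - 1943) + (-160480 - 1*123889) = -62103 + (-160480 - 123889) = -62103 - 284369 = -346472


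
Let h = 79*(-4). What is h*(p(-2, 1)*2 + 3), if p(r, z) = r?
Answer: 316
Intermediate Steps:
h = -316
h*(p(-2, 1)*2 + 3) = -316*(-2*2 + 3) = -316*(-4 + 3) = -316*(-1) = 316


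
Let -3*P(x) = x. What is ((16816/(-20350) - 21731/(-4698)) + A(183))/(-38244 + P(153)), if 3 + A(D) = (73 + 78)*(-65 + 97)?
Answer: -231018194491/1830583334250 ≈ -0.12620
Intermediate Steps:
P(x) = -x/3
A(D) = 4829 (A(D) = -3 + (73 + 78)*(-65 + 97) = -3 + 151*32 = -3 + 4832 = 4829)
((16816/(-20350) - 21731/(-4698)) + A(183))/(-38244 + P(153)) = ((16816/(-20350) - 21731/(-4698)) + 4829)/(-38244 - 1/3*153) = ((16816*(-1/20350) - 21731*(-1/4698)) + 4829)/(-38244 - 51) = ((-8408/10175 + 21731/4698) + 4829)/(-38295) = (181612141/47802150 + 4829)*(-1/38295) = (231018194491/47802150)*(-1/38295) = -231018194491/1830583334250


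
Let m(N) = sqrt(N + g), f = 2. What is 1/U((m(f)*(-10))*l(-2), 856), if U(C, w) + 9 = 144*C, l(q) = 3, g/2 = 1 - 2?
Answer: -1/9 ≈ -0.11111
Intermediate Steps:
g = -2 (g = 2*(1 - 2) = 2*(-1) = -2)
m(N) = sqrt(-2 + N) (m(N) = sqrt(N - 2) = sqrt(-2 + N))
U(C, w) = -9 + 144*C
1/U((m(f)*(-10))*l(-2), 856) = 1/(-9 + 144*((sqrt(-2 + 2)*(-10))*3)) = 1/(-9 + 144*((sqrt(0)*(-10))*3)) = 1/(-9 + 144*((0*(-10))*3)) = 1/(-9 + 144*(0*3)) = 1/(-9 + 144*0) = 1/(-9 + 0) = 1/(-9) = -1/9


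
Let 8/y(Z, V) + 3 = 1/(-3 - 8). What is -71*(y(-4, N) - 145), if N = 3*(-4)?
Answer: 178139/17 ≈ 10479.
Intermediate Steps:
N = -12
y(Z, V) = -44/17 (y(Z, V) = 8/(-3 + 1/(-3 - 8)) = 8/(-3 + 1/(-11)) = 8/(-3 - 1/11) = 8/(-34/11) = 8*(-11/34) = -44/17)
-71*(y(-4, N) - 145) = -71*(-44/17 - 145) = -71*(-2509/17) = 178139/17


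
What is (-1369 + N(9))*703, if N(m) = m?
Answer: -956080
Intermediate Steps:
(-1369 + N(9))*703 = (-1369 + 9)*703 = -1360*703 = -956080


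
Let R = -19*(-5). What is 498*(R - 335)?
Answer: -119520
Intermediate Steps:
R = 95
498*(R - 335) = 498*(95 - 335) = 498*(-240) = -119520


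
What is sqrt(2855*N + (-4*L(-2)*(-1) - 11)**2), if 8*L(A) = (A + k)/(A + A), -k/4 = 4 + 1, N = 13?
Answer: sqrt(594929)/4 ≈ 192.83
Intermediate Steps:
k = -20 (k = -4*(4 + 1) = -4*5 = -20)
L(A) = (-20 + A)/(16*A) (L(A) = ((A - 20)/(A + A))/8 = ((-20 + A)/((2*A)))/8 = ((-20 + A)*(1/(2*A)))/8 = ((-20 + A)/(2*A))/8 = (-20 + A)/(16*A))
sqrt(2855*N + (-4*L(-2)*(-1) - 11)**2) = sqrt(2855*13 + (-(-20 - 2)/(4*(-2))*(-1) - 11)**2) = sqrt(37115 + (-(-1)*(-22)/(4*2)*(-1) - 11)**2) = sqrt(37115 + (-4*11/16*(-1) - 11)**2) = sqrt(37115 + (-11/4*(-1) - 11)**2) = sqrt(37115 + (11/4 - 11)**2) = sqrt(37115 + (-33/4)**2) = sqrt(37115 + 1089/16) = sqrt(594929/16) = sqrt(594929)/4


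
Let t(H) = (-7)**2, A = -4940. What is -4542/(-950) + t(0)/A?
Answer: 117847/24700 ≈ 4.7711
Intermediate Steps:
t(H) = 49
-4542/(-950) + t(0)/A = -4542/(-950) + 49/(-4940) = -4542*(-1/950) + 49*(-1/4940) = 2271/475 - 49/4940 = 117847/24700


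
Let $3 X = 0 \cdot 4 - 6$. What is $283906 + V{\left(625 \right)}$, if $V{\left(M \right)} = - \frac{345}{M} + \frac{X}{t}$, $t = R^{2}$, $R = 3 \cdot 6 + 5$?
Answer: $\frac{18773247499}{66125} \approx 2.8391 \cdot 10^{5}$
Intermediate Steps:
$R = 23$ ($R = 18 + 5 = 23$)
$X = -2$ ($X = \frac{0 \cdot 4 - 6}{3} = \frac{0 - 6}{3} = \frac{1}{3} \left(-6\right) = -2$)
$t = 529$ ($t = 23^{2} = 529$)
$V{\left(M \right)} = - \frac{2}{529} - \frac{345}{M}$ ($V{\left(M \right)} = - \frac{345}{M} - \frac{2}{529} = - \frac{2}{529} - \frac{345}{M}$)
$283906 + V{\left(625 \right)} = 283906 - \left(\frac{2}{529} + \frac{345}{625}\right) = 283906 - \frac{36751}{66125} = \frac{18773247499}{66125}$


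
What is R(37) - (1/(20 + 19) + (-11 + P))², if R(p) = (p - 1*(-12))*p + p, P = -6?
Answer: 2375606/1521 ≈ 1561.9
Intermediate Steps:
R(p) = p + p*(12 + p) (R(p) = (p + 12)*p + p = (12 + p)*p + p = p*(12 + p) + p = p + p*(12 + p))
R(37) - (1/(20 + 19) + (-11 + P))² = 37*(13 + 37) - (1/(20 + 19) + (-11 - 6))² = 37*50 - (1/39 - 17)² = 1850 - (1/39 - 17)² = 1850 - (-662/39)² = 1850 - 1*438244/1521 = 1850 - 438244/1521 = 2375606/1521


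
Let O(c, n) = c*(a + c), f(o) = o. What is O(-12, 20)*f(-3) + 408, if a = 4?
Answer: 120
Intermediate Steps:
O(c, n) = c*(4 + c)
O(-12, 20)*f(-3) + 408 = -12*(4 - 12)*(-3) + 408 = -12*(-8)*(-3) + 408 = 96*(-3) + 408 = -288 + 408 = 120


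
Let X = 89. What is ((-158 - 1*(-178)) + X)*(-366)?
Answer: -39894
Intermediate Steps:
((-158 - 1*(-178)) + X)*(-366) = ((-158 - 1*(-178)) + 89)*(-366) = ((-158 + 178) + 89)*(-366) = (20 + 89)*(-366) = 109*(-366) = -39894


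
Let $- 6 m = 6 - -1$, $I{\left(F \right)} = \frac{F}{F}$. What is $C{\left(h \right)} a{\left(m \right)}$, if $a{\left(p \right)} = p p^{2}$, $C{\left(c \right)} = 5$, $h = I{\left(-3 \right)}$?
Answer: $- \frac{1715}{216} \approx -7.9398$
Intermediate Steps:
$I{\left(F \right)} = 1$
$m = - \frac{7}{6}$ ($m = - \frac{6 - -1}{6} = - \frac{6 + 1}{6} = \left(- \frac{1}{6}\right) 7 = - \frac{7}{6} \approx -1.1667$)
$h = 1$
$a{\left(p \right)} = p^{3}$
$C{\left(h \right)} a{\left(m \right)} = 5 \left(- \frac{7}{6}\right)^{3} = 5 \left(- \frac{343}{216}\right) = - \frac{1715}{216}$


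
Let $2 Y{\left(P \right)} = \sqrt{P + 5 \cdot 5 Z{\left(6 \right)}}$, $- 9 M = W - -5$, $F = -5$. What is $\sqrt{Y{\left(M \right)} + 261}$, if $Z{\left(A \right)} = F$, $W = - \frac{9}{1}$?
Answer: $\frac{\sqrt{9396 + 6 i \sqrt{1121}}}{6} \approx 16.156 + 0.17269 i$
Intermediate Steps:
$W = -9$ ($W = \left(-9\right) 1 = -9$)
$Z{\left(A \right)} = -5$
$M = \frac{4}{9}$ ($M = - \frac{-9 - -5}{9} = - \frac{-9 + 5}{9} = \left(- \frac{1}{9}\right) \left(-4\right) = \frac{4}{9} \approx 0.44444$)
$Y{\left(P \right)} = \frac{\sqrt{-125 + P}}{2}$ ($Y{\left(P \right)} = \frac{\sqrt{P + 5 \cdot 5 \left(-5\right)}}{2} = \frac{\sqrt{P + 25 \left(-5\right)}}{2} = \frac{\sqrt{P - 125}}{2} = \frac{\sqrt{-125 + P}}{2}$)
$\sqrt{Y{\left(M \right)} + 261} = \sqrt{\frac{\sqrt{-125 + \frac{4}{9}}}{2} + 261} = \sqrt{\frac{\sqrt{- \frac{1121}{9}}}{2} + 261} = \sqrt{\frac{\frac{1}{3} i \sqrt{1121}}{2} + 261} = \sqrt{\frac{i \sqrt{1121}}{6} + 261} = \sqrt{261 + \frac{i \sqrt{1121}}{6}}$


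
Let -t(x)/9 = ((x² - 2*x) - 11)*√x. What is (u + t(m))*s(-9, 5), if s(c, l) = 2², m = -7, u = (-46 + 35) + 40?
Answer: 116 - 1872*I*√7 ≈ 116.0 - 4952.8*I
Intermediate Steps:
u = 29 (u = -11 + 40 = 29)
s(c, l) = 4
t(x) = -9*√x*(-11 + x² - 2*x) (t(x) = -9*((x² - 2*x) - 11)*√x = -9*(-11 + x² - 2*x)*√x = -9*√x*(-11 + x² - 2*x))
(u + t(m))*s(-9, 5) = (29 + 9*√(-7)*(11 - 1*(-7)² + 2*(-7)))*4 = (29 + 9*(I*√7)*(11 - 1*49 - 14))*4 = (29 + 9*(I*√7)*(11 - 49 - 14))*4 = (29 + 9*(I*√7)*(-52))*4 = (29 - 468*I*√7)*4 = 116 - 1872*I*√7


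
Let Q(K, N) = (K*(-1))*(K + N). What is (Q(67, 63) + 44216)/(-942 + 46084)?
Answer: 17753/22571 ≈ 0.78654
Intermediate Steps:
Q(K, N) = -K*(K + N) (Q(K, N) = (-K)*(K + N) = -K*(K + N))
(Q(67, 63) + 44216)/(-942 + 46084) = (-1*67*(67 + 63) + 44216)/(-942 + 46084) = (-1*67*130 + 44216)/45142 = (-8710 + 44216)*(1/45142) = 35506*(1/45142) = 17753/22571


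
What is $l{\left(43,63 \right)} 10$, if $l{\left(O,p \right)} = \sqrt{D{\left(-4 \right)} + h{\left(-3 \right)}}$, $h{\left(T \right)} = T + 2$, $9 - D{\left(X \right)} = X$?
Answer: $20 \sqrt{3} \approx 34.641$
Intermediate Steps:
$D{\left(X \right)} = 9 - X$
$h{\left(T \right)} = 2 + T$
$l{\left(O,p \right)} = 2 \sqrt{3}$ ($l{\left(O,p \right)} = \sqrt{\left(9 - -4\right) + \left(2 - 3\right)} = \sqrt{\left(9 + 4\right) - 1} = \sqrt{13 - 1} = \sqrt{12} = 2 \sqrt{3}$)
$l{\left(43,63 \right)} 10 = 2 \sqrt{3} \cdot 10 = 20 \sqrt{3}$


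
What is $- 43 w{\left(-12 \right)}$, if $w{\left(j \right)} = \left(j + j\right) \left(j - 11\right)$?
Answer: $-23736$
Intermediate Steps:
$w{\left(j \right)} = 2 j \left(-11 + j\right)$
$- 43 w{\left(-12 \right)} = - 43 \cdot 2 \left(-12\right) \left(-11 - 12\right) = - 43 \cdot 2 \left(-12\right) \left(-23\right) = \left(-43\right) 552 = -23736$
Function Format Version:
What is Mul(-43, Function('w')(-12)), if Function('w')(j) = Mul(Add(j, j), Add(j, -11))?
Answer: -23736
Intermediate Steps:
Function('w')(j) = Mul(2, j, Add(-11, j)) (Function('w')(j) = Mul(Mul(2, j), Add(-11, j)) = Mul(2, j, Add(-11, j)))
Mul(-43, Function('w')(-12)) = Mul(-43, Mul(2, -12, Add(-11, -12))) = Mul(-43, Mul(2, -12, -23)) = Mul(-43, 552) = -23736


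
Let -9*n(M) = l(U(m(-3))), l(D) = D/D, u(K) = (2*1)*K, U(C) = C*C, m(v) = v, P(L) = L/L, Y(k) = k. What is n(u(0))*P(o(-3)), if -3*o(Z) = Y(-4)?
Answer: -⅑ ≈ -0.11111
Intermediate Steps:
o(Z) = 4/3 (o(Z) = -⅓*(-4) = 4/3)
P(L) = 1
U(C) = C²
u(K) = 2*K
l(D) = 1
n(M) = -⅑ (n(M) = -⅑*1 = -⅑)
n(u(0))*P(o(-3)) = -⅑*1 = -⅑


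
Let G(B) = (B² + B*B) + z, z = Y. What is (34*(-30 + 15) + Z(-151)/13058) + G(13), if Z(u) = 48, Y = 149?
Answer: -150143/6529 ≈ -22.996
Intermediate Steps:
z = 149
G(B) = 149 + 2*B² (G(B) = (B² + B*B) + 149 = (B² + B²) + 149 = 2*B² + 149 = 149 + 2*B²)
(34*(-30 + 15) + Z(-151)/13058) + G(13) = (34*(-30 + 15) + 48/13058) + (149 + 2*13²) = (34*(-15) + 48*(1/13058)) + (149 + 2*169) = (-510 + 24/6529) + (149 + 338) = -3329766/6529 + 487 = -150143/6529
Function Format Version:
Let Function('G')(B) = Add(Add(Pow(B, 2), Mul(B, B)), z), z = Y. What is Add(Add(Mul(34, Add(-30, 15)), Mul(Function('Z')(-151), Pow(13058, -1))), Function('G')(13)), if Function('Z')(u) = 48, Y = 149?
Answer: Rational(-150143, 6529) ≈ -22.996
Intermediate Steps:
z = 149
Function('G')(B) = Add(149, Mul(2, Pow(B, 2))) (Function('G')(B) = Add(Add(Pow(B, 2), Mul(B, B)), 149) = Add(Add(Pow(B, 2), Pow(B, 2)), 149) = Add(Mul(2, Pow(B, 2)), 149) = Add(149, Mul(2, Pow(B, 2))))
Add(Add(Mul(34, Add(-30, 15)), Mul(Function('Z')(-151), Pow(13058, -1))), Function('G')(13)) = Add(Add(Mul(34, Add(-30, 15)), Mul(48, Pow(13058, -1))), Add(149, Mul(2, Pow(13, 2)))) = Add(Add(Mul(34, -15), Mul(48, Rational(1, 13058))), Add(149, Mul(2, 169))) = Add(Add(-510, Rational(24, 6529)), Add(149, 338)) = Add(Rational(-3329766, 6529), 487) = Rational(-150143, 6529)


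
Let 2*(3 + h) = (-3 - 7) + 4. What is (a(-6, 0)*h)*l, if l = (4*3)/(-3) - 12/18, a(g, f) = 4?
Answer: 112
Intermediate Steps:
h = -6 (h = -3 + ((-3 - 7) + 4)/2 = -3 + (-10 + 4)/2 = -3 + (½)*(-6) = -3 - 3 = -6)
l = -14/3 (l = 12*(-⅓) - 12*1/18 = -4 - ⅔ = -14/3 ≈ -4.6667)
(a(-6, 0)*h)*l = (4*(-6))*(-14/3) = -24*(-14/3) = 112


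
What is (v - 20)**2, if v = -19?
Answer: 1521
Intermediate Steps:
(v - 20)**2 = (-19 - 20)**2 = (-39)**2 = 1521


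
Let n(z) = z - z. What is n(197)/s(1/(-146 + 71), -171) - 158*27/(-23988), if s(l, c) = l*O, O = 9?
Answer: 711/3998 ≈ 0.17784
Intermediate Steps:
s(l, c) = 9*l (s(l, c) = l*9 = 9*l)
n(z) = 0
n(197)/s(1/(-146 + 71), -171) - 158*27/(-23988) = 0/((9/(-146 + 71))) - 158*27/(-23988) = 0/((9/(-75))) - 4266*(-1/23988) = 0/((9*(-1/75))) + 711/3998 = 0/(-3/25) + 711/3998 = 0*(-25/3) + 711/3998 = 0 + 711/3998 = 711/3998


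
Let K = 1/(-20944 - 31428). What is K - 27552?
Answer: -1442953345/52372 ≈ -27552.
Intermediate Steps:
K = -1/52372 (K = 1/(-52372) = -1/52372 ≈ -1.9094e-5)
K - 27552 = -1/52372 - 27552 = -1442953345/52372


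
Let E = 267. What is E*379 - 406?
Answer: 100787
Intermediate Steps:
E*379 - 406 = 267*379 - 406 = 101193 - 406 = 100787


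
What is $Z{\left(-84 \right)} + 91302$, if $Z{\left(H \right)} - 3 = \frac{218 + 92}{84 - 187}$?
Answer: $\frac{9404105}{103} \approx 91302.0$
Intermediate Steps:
$Z{\left(H \right)} = - \frac{1}{103}$ ($Z{\left(H \right)} = 3 + \frac{218 + 92}{84 - 187} = 3 + \frac{310}{-103} = 3 + 310 \left(- \frac{1}{103}\right) = 3 - \frac{310}{103} = - \frac{1}{103}$)
$Z{\left(-84 \right)} + 91302 = - \frac{1}{103} + 91302 = \frac{9404105}{103}$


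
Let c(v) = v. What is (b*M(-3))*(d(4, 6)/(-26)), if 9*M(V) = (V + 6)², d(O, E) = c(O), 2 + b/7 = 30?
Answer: -392/13 ≈ -30.154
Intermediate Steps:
b = 196 (b = -14 + 7*30 = -14 + 210 = 196)
d(O, E) = O
M(V) = (6 + V)²/9 (M(V) = (V + 6)²/9 = (6 + V)²/9)
(b*M(-3))*(d(4, 6)/(-26)) = (196*((6 - 3)²/9))*(4/(-26)) = (196*((⅑)*3²))*(4*(-1/26)) = (196*((⅑)*9))*(-2/13) = (196*1)*(-2/13) = 196*(-2/13) = -392/13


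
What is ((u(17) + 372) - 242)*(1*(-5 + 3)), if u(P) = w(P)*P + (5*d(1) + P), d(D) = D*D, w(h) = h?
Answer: -882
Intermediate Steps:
d(D) = D²
u(P) = 5 + P + P² (u(P) = P*P + (5*1² + P) = P² + (5*1 + P) = P² + (5 + P) = 5 + P + P²)
((u(17) + 372) - 242)*(1*(-5 + 3)) = (((5 + 17 + 17²) + 372) - 242)*(1*(-5 + 3)) = (((5 + 17 + 289) + 372) - 242)*(1*(-2)) = ((311 + 372) - 242)*(-2) = (683 - 242)*(-2) = 441*(-2) = -882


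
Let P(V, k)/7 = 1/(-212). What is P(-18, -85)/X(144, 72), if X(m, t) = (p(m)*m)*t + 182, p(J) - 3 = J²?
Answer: -7/45584692408 ≈ -1.5356e-10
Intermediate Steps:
p(J) = 3 + J²
P(V, k) = -7/212 (P(V, k) = 7/(-212) = 7*(-1/212) = -7/212)
X(m, t) = 182 + m*t*(3 + m²) (X(m, t) = ((3 + m²)*m)*t + 182 = (m*(3 + m²))*t + 182 = m*t*(3 + m²) + 182 = 182 + m*t*(3 + m²))
P(-18, -85)/X(144, 72) = -7/(212*(182 + 144*72*(3 + 144²))) = -7/(212*(182 + 144*72*(3 + 20736))) = -7/(212*(182 + 144*72*20739)) = -7/(212*(182 + 215021952)) = -7/212/215022134 = -7/212*1/215022134 = -7/45584692408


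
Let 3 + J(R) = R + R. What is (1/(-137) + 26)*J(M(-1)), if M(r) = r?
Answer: -17805/137 ≈ -129.96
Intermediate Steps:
J(R) = -3 + 2*R (J(R) = -3 + (R + R) = -3 + 2*R)
(1/(-137) + 26)*J(M(-1)) = (1/(-137) + 26)*(-3 + 2*(-1)) = (-1/137 + 26)*(-3 - 2) = (3561/137)*(-5) = -17805/137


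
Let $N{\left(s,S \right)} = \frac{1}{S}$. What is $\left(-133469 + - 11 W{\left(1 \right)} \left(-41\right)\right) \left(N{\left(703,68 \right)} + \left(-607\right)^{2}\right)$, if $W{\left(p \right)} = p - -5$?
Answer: $- \frac{3276205898679}{68} \approx -4.818 \cdot 10^{10}$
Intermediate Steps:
$W{\left(p \right)} = 5 + p$ ($W{\left(p \right)} = p + 5 = 5 + p$)
$\left(-133469 + - 11 W{\left(1 \right)} \left(-41\right)\right) \left(N{\left(703,68 \right)} + \left(-607\right)^{2}\right) = \left(-133469 + - 11 \left(5 + 1\right) \left(-41\right)\right) \left(\frac{1}{68} + \left(-607\right)^{2}\right) = \left(-133469 + \left(-11\right) 6 \left(-41\right)\right) \left(\frac{1}{68} + 368449\right) = \left(-133469 - -2706\right) \frac{25054533}{68} = \left(-133469 + 2706\right) \frac{25054533}{68} = \left(-130763\right) \frac{25054533}{68} = - \frac{3276205898679}{68}$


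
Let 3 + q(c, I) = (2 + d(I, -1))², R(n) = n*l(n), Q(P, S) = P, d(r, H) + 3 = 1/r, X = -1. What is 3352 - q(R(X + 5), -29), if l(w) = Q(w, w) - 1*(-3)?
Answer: 2820655/841 ≈ 3353.9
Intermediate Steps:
d(r, H) = -3 + 1/r
l(w) = 3 + w (l(w) = w - 1*(-3) = w + 3 = 3 + w)
R(n) = n*(3 + n)
q(c, I) = -3 + (-1 + 1/I)² (q(c, I) = -3 + (2 + (-3 + 1/I))² = -3 + (-1 + 1/I)²)
3352 - q(R(X + 5), -29) = 3352 - (-3 + (-1 - 29)²/(-29)²) = 3352 - (-3 + (1/841)*(-30)²) = 3352 - (-3 + (1/841)*900) = 3352 - (-3 + 900/841) = 3352 - 1*(-1623/841) = 3352 + 1623/841 = 2820655/841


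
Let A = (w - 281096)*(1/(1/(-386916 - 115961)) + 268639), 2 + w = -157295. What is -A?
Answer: -102688299534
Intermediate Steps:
w = -157297 (w = -2 - 157295 = -157297)
A = 102688299534 (A = (-157297 - 281096)*(1/(1/(-386916 - 115961)) + 268639) = -438393*(1/(1/(-502877)) + 268639) = -438393*(1/(-1/502877) + 268639) = -438393*(-502877 + 268639) = -438393*(-234238) = 102688299534)
-A = -1*102688299534 = -102688299534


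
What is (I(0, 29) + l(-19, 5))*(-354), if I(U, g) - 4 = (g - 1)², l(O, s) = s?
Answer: -280722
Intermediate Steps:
I(U, g) = 4 + (-1 + g)² (I(U, g) = 4 + (g - 1)² = 4 + (-1 + g)²)
(I(0, 29) + l(-19, 5))*(-354) = ((4 + (-1 + 29)²) + 5)*(-354) = ((4 + 28²) + 5)*(-354) = ((4 + 784) + 5)*(-354) = (788 + 5)*(-354) = 793*(-354) = -280722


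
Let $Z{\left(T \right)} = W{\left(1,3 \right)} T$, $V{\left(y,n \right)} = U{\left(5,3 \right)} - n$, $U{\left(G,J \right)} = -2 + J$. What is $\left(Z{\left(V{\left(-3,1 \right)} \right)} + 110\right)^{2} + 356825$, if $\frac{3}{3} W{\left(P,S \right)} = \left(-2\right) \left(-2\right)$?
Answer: $368925$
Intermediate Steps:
$W{\left(P,S \right)} = 4$ ($W{\left(P,S \right)} = \left(-2\right) \left(-2\right) = 4$)
$V{\left(y,n \right)} = 1 - n$ ($V{\left(y,n \right)} = \left(-2 + 3\right) - n = 1 - n$)
$Z{\left(T \right)} = 4 T$
$\left(Z{\left(V{\left(-3,1 \right)} \right)} + 110\right)^{2} + 356825 = \left(4 \left(1 - 1\right) + 110\right)^{2} + 356825 = \left(4 \cdot 0 + 110\right)^{2} + 356825 = \left(0 + 110\right)^{2} + 356825 = 110^{2} + 356825 = 12100 + 356825 = 368925$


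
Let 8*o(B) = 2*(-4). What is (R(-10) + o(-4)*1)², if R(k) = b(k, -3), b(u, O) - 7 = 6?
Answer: 144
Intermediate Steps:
b(u, O) = 13 (b(u, O) = 7 + 6 = 13)
R(k) = 13
o(B) = -1 (o(B) = (2*(-4))/8 = (⅛)*(-8) = -1)
(R(-10) + o(-4)*1)² = (13 - 1*1)² = (13 - 1)² = 12² = 144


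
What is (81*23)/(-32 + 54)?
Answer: 1863/22 ≈ 84.682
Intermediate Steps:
(81*23)/(-32 + 54) = 1863/22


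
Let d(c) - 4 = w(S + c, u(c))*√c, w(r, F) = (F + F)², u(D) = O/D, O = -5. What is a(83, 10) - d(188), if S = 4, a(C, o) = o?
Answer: 6 - 25*√47/4418 ≈ 5.9612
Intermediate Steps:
u(D) = -5/D
w(r, F) = 4*F² (w(r, F) = (2*F)² = 4*F²)
d(c) = 4 + 100/c^(3/2) (d(c) = 4 + (4*(-5/c)²)*√c = 4 + (4*(25/c²))*√c = 4 + (100/c²)*√c = 4 + 100/c^(3/2))
a(83, 10) - d(188) = 10 - (4 + 100/188^(3/2)) = 10 - (4 + 100*(√47/17672)) = 10 - (4 + 25*√47/4418) = 10 + (-4 - 25*√47/4418) = 6 - 25*√47/4418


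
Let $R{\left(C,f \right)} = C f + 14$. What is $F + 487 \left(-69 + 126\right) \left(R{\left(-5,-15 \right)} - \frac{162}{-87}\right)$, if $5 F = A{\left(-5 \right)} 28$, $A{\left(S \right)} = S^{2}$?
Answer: $\frac{73149025}{29} \approx 2.5224 \cdot 10^{6}$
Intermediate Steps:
$R{\left(C,f \right)} = 14 + C f$
$F = 140$ ($F = \frac{\left(-5\right)^{2} \cdot 28}{5} = \frac{25 \cdot 28}{5} = \frac{1}{5} \cdot 700 = 140$)
$F + 487 \left(-69 + 126\right) \left(R{\left(-5,-15 \right)} - \frac{162}{-87}\right) = 140 + 487 \left(-69 + 126\right) \left(\left(14 - -75\right) - \frac{162}{-87}\right) = 140 + 487 \cdot 57 \left(\left(14 + 75\right) - - \frac{54}{29}\right) = 140 + 487 \cdot 57 \left(89 + \frac{54}{29}\right) = 140 + 487 \cdot 57 \cdot \frac{2635}{29} = 140 + 487 \cdot \frac{150195}{29} = 140 + \frac{73144965}{29} = \frac{73149025}{29}$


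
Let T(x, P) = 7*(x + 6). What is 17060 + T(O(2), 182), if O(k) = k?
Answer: 17116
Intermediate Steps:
T(x, P) = 42 + 7*x (T(x, P) = 7*(6 + x) = 42 + 7*x)
17060 + T(O(2), 182) = 17060 + (42 + 7*2) = 17060 + (42 + 14) = 17060 + 56 = 17116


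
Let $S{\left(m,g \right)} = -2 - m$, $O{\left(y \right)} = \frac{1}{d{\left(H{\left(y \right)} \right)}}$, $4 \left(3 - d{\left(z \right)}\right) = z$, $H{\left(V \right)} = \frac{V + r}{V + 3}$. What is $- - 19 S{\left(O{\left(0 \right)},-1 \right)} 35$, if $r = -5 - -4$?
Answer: $- \frac{57190}{37} \approx -1545.7$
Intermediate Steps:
$r = -1$ ($r = -5 + 4 = -1$)
$H{\left(V \right)} = \frac{-1 + V}{3 + V}$ ($H{\left(V \right)} = \frac{V - 1}{V + 3} = \frac{-1 + V}{3 + V}$)
$d{\left(z \right)} = 3 - \frac{z}{4}$
$O{\left(y \right)} = \frac{1}{3 - \frac{-1 + y}{4 \left(3 + y\right)}}$ ($O{\left(y \right)} = \frac{1}{3 - \frac{\frac{1}{3 + y} \left(-1 + y\right)}{4}} = \frac{1}{3 - \frac{-1 + y}{4 \left(3 + y\right)}}$)
$- - 19 S{\left(O{\left(0 \right)},-1 \right)} 35 = - - 19 \left(-2 - \frac{4 \left(3 + 0\right)}{37 + 11 \cdot 0}\right) 35 = - - 19 \left(-2 - 4 \frac{1}{37 + 0} \cdot 3\right) 35 = - - 19 \left(-2 - 4 \cdot \frac{1}{37} \cdot 3\right) 35 = - - 19 \left(-2 - \frac{12}{37}\right) 35 = - \left(-19\right) \left(- \frac{86}{37}\right) 35 = - \frac{1634 \cdot 35}{37} = \left(-1\right) \frac{57190}{37} = - \frac{57190}{37}$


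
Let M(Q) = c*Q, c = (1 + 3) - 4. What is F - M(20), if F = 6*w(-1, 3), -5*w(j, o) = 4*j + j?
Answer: 6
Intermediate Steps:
c = 0 (c = 4 - 4 = 0)
w(j, o) = -j (w(j, o) = -(4*j + j)/5 = -j)
M(Q) = 0 (M(Q) = 0*Q = 0)
F = 6 (F = 6*(-1*(-1)) = 6*1 = 6)
F - M(20) = 6 - 1*0 = 6 + 0 = 6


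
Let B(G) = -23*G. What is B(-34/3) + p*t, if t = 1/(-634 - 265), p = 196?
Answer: 702430/2697 ≈ 260.45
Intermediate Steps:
t = -1/899 (t = 1/(-899) = -1/899 ≈ -0.0011123)
B(-34/3) + p*t = -(-782)/3 + 196*(-1/899) = -(-782)/3 - 196/899 = -23*(-34/3) - 196/899 = 782/3 - 196/899 = 702430/2697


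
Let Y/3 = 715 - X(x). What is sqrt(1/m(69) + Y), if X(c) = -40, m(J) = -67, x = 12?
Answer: sqrt(10167518)/67 ≈ 47.592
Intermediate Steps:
Y = 2265 (Y = 3*(715 - 1*(-40)) = 3*(715 + 40) = 3*755 = 2265)
sqrt(1/m(69) + Y) = sqrt(1/(-67) + 2265) = sqrt(-1/67 + 2265) = sqrt(151754/67) = sqrt(10167518)/67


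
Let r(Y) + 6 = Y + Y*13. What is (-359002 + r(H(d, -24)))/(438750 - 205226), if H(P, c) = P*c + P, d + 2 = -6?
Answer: -89108/58381 ≈ -1.5263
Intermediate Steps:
d = -8 (d = -2 - 6 = -8)
H(P, c) = P + P*c
r(Y) = -6 + 14*Y (r(Y) = -6 + (Y + Y*13) = -6 + (Y + 13*Y) = -6 + 14*Y)
(-359002 + r(H(d, -24)))/(438750 - 205226) = (-359002 + (-6 + 14*(-8*(1 - 24))))/(438750 - 205226) = (-359002 + (-6 + 14*(-8*(-23))))/233524 = (-359002 + (-6 + 14*184))*(1/233524) = (-359002 + (-6 + 2576))*(1/233524) = (-359002 + 2570)*(1/233524) = -356432*1/233524 = -89108/58381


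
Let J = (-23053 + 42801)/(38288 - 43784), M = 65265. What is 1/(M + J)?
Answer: 1374/89669173 ≈ 1.5323e-5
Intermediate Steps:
J = -4937/1374 (J = 19748/(-5496) = 19748*(-1/5496) = -4937/1374 ≈ -3.5932)
1/(M + J) = 1/(65265 - 4937/1374) = 1/(89669173/1374) = 1374/89669173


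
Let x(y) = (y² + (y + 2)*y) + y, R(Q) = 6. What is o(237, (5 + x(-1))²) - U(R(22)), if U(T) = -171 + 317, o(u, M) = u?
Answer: 91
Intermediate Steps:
x(y) = y + y² + y*(2 + y) (x(y) = (y² + (2 + y)*y) + y = (y² + y*(2 + y)) + y = y + y² + y*(2 + y))
U(T) = 146
o(237, (5 + x(-1))²) - U(R(22)) = 237 - 1*146 = 237 - 146 = 91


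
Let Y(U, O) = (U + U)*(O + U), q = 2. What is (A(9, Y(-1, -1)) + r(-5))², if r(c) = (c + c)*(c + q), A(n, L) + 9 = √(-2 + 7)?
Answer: 446 + 42*√5 ≈ 539.92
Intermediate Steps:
Y(U, O) = 2*U*(O + U) (Y(U, O) = (2*U)*(O + U) = 2*U*(O + U))
A(n, L) = -9 + √5 (A(n, L) = -9 + √(-2 + 7) = -9 + √5)
r(c) = 2*c*(2 + c) (r(c) = (c + c)*(c + 2) = (2*c)*(2 + c) = 2*c*(2 + c))
(A(9, Y(-1, -1)) + r(-5))² = ((-9 + √5) + 2*(-5)*(2 - 5))² = ((-9 + √5) + 2*(-5)*(-3))² = ((-9 + √5) + 30)² = (21 + √5)²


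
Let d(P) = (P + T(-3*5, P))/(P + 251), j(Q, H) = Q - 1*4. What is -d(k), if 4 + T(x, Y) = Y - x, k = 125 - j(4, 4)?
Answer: -261/376 ≈ -0.69415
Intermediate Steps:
j(Q, H) = -4 + Q (j(Q, H) = Q - 4 = -4 + Q)
k = 125 (k = 125 - (-4 + 4) = 125 - 1*0 = 125 + 0 = 125)
T(x, Y) = -4 + Y - x (T(x, Y) = -4 + (Y - x) = -4 + Y - x)
d(P) = (11 + 2*P)/(251 + P) (d(P) = (P + (-4 + P - (-3)*5))/(P + 251) = (P + (-4 + P - 1*(-15)))/(251 + P) = (P + (-4 + P + 15))/(251 + P) = (P + (11 + P))/(251 + P) = (11 + 2*P)/(251 + P))
-d(k) = -(11 + 2*125)/(251 + 125) = -(11 + 250)/376 = -261/376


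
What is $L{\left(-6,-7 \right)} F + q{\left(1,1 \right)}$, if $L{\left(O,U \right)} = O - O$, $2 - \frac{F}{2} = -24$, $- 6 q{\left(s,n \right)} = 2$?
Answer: $- \frac{1}{3} \approx -0.33333$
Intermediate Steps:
$q{\left(s,n \right)} = - \frac{1}{3}$ ($q{\left(s,n \right)} = \left(- \frac{1}{6}\right) 2 = - \frac{1}{3}$)
$F = 52$ ($F = 4 - -48 = 4 + 48 = 52$)
$L{\left(O,U \right)} = 0$
$L{\left(-6,-7 \right)} F + q{\left(1,1 \right)} = 0 \cdot 52 - \frac{1}{3} = 0 - \frac{1}{3} = - \frac{1}{3}$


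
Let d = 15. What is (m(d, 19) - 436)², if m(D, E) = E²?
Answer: 5625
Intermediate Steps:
(m(d, 19) - 436)² = (19² - 436)² = (361 - 436)² = (-75)² = 5625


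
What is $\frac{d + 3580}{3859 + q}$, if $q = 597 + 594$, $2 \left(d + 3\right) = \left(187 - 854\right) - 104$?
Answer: $\frac{6383}{10100} \approx 0.63198$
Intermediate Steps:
$d = - \frac{777}{2}$ ($d = -3 + \frac{\left(187 - 854\right) - 104}{2} = -3 + \frac{-667 - 104}{2} = -3 + \frac{1}{2} \left(-771\right) = -3 - \frac{771}{2} = - \frac{777}{2} \approx -388.5$)
$q = 1191$
$\frac{d + 3580}{3859 + q} = \frac{- \frac{777}{2} + 3580}{3859 + 1191} = \frac{6383}{2 \cdot 5050} = \frac{6383}{2} \cdot \frac{1}{5050} = \frac{6383}{10100}$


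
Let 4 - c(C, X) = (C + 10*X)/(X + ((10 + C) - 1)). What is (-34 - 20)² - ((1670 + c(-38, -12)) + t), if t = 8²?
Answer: 48456/41 ≈ 1181.9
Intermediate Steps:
c(C, X) = 4 - (C + 10*X)/(9 + C + X) (c(C, X) = 4 - (C + 10*X)/(X + ((10 + C) - 1)) = 4 - (C + 10*X)/(X + (9 + C)) = 4 - (C + 10*X)/(9 + C + X))
t = 64
(-34 - 20)² - ((1670 + c(-38, -12)) + t) = (-34 - 20)² - ((1670 + 3*(12 - 38 - 2*(-12))/(9 - 38 - 12)) + 64) = (-54)² - ((1670 + 3*(12 - 38 + 24)/(-41)) + 64) = 2916 - ((1670 + 3*(-1/41)*(-2)) + 64) = 2916 - ((1670 + 6/41) + 64) = 2916 - (68476/41 + 64) = 2916 - 1*71100/41 = 2916 - 71100/41 = 48456/41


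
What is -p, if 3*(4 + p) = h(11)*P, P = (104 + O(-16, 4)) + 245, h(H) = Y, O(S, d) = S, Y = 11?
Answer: -1217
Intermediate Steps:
h(H) = 11
P = 333 (P = (104 - 16) + 245 = 88 + 245 = 333)
p = 1217 (p = -4 + (11*333)/3 = -4 + (⅓)*3663 = -4 + 1221 = 1217)
-p = -1*1217 = -1217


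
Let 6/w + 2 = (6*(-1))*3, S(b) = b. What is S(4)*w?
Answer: -6/5 ≈ -1.2000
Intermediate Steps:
w = -3/10 (w = 6/(-2 + (6*(-1))*3) = 6/(-2 - 6*3) = 6/(-2 - 18) = 6/(-20) = 6*(-1/20) = -3/10 ≈ -0.30000)
S(4)*w = 4*(-3/10) = -6/5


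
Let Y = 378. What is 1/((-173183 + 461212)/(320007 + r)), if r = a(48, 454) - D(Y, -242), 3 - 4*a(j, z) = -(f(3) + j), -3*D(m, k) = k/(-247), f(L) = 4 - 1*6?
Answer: 948538025/853717956 ≈ 1.1111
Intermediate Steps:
f(L) = -2 (f(L) = 4 - 6 = -2)
D(m, k) = k/741 (D(m, k) = -k/(3*(-247)) = -k*(-1)/(3*247) = -(-1)*k/741 = k/741)
a(j, z) = ¼ + j/4 (a(j, z) = ¾ - (-1)*(-2 + j)/4 = ¾ - (2 - j)/4 = ¾ + (-½ + j/4) = ¼ + j/4)
r = 37277/2964 (r = (¼ + (¼)*48) - (-242)/741 = (¼ + 12) - 1*(-242/741) = 49/4 + 242/741 = 37277/2964 ≈ 12.577)
1/((-173183 + 461212)/(320007 + r)) = 1/((-173183 + 461212)/(320007 + 37277/2964)) = 1/(288029/(948538025/2964)) = 1/(288029*(2964/948538025)) = 1/(853717956/948538025) = 948538025/853717956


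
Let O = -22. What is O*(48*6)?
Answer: -6336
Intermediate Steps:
O*(48*6) = -1056*6 = -22*288 = -6336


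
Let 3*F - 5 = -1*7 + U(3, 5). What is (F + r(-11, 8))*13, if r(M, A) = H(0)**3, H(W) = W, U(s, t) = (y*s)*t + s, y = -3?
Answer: -572/3 ≈ -190.67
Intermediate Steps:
U(s, t) = s - 3*s*t (U(s, t) = (-3*s)*t + s = -3*s*t + s = s - 3*s*t)
F = -44/3 (F = 5/3 + (-1*7 + 3*(1 - 3*5))/3 = 5/3 + (-7 + 3*(1 - 15))/3 = 5/3 + (-7 + 3*(-14))/3 = 5/3 + (-7 - 42)/3 = 5/3 + (1/3)*(-49) = 5/3 - 49/3 = -44/3 ≈ -14.667)
r(M, A) = 0 (r(M, A) = 0**3 = 0)
(F + r(-11, 8))*13 = (-44/3 + 0)*13 = -44/3*13 = -572/3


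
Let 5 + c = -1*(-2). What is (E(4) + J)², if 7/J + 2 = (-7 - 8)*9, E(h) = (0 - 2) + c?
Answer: 478864/18769 ≈ 25.514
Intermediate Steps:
c = -3 (c = -5 - 1*(-2) = -5 + 2 = -3)
E(h) = -5 (E(h) = (0 - 2) - 3 = -2 - 3 = -5)
J = -7/137 (J = 7/(-2 + (-7 - 8)*9) = 7/(-2 - 15*9) = 7/(-2 - 135) = 7/(-137) = 7*(-1/137) = -7/137 ≈ -0.051095)
(E(4) + J)² = (-5 - 7/137)² = (-692/137)² = 478864/18769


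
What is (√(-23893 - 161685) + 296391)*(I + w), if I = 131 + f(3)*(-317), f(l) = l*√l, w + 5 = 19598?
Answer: (19724 - 951*√3)*(296391 + I*√185578) ≈ 5.3578e+9 + 7.7873e+6*I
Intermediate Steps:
w = 19593 (w = -5 + 19598 = 19593)
f(l) = l^(3/2)
I = 131 - 951*√3 (I = 131 + 3^(3/2)*(-317) = 131 + (3*√3)*(-317) = 131 - 951*√3 ≈ -1516.2)
(√(-23893 - 161685) + 296391)*(I + w) = (√(-23893 - 161685) + 296391)*((131 - 951*√3) + 19593) = (√(-185578) + 296391)*(19724 - 951*√3) = (I*√185578 + 296391)*(19724 - 951*√3) = (296391 + I*√185578)*(19724 - 951*√3) = (19724 - 951*√3)*(296391 + I*√185578)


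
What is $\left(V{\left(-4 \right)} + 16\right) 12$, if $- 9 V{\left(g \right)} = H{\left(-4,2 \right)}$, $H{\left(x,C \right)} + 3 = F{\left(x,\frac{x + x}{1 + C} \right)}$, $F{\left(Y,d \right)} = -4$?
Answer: $\frac{604}{3} \approx 201.33$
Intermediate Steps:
$H{\left(x,C \right)} = -7$ ($H{\left(x,C \right)} = -3 - 4 = -7$)
$V{\left(g \right)} = \frac{7}{9}$ ($V{\left(g \right)} = \left(- \frac{1}{9}\right) \left(-7\right) = \frac{7}{9}$)
$\left(V{\left(-4 \right)} + 16\right) 12 = \left(\frac{7}{9} + 16\right) 12 = \frac{151}{9} \cdot 12 = \frac{604}{3}$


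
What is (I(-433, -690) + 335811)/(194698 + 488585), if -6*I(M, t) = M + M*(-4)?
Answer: 671189/1366566 ≈ 0.49115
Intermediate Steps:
I(M, t) = M/2 (I(M, t) = -(M + M*(-4))/6 = -(M - 4*M)/6 = -(-1)*M/2 = M/2)
(I(-433, -690) + 335811)/(194698 + 488585) = ((1/2)*(-433) + 335811)/(194698 + 488585) = (-433/2 + 335811)/683283 = (671189/2)*(1/683283) = 671189/1366566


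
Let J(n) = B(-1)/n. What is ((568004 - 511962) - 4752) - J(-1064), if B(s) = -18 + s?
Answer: 2872239/56 ≈ 51290.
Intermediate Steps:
J(n) = -19/n (J(n) = (-18 - 1)/n = -19/n)
((568004 - 511962) - 4752) - J(-1064) = ((568004 - 511962) - 4752) - (-19)/(-1064) = (56042 - 4752) - (-19)*(-1)/1064 = 51290 - 1*1/56 = 51290 - 1/56 = 2872239/56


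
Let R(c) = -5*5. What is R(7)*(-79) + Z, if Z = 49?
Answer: 2024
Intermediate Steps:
R(c) = -25
R(7)*(-79) + Z = -25*(-79) + 49 = 1975 + 49 = 2024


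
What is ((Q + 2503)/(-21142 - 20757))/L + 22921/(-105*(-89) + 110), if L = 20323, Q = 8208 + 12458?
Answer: 19517319051322/8051058979535 ≈ 2.4242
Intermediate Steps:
Q = 20666
((Q + 2503)/(-21142 - 20757))/L + 22921/(-105*(-89) + 110) = ((20666 + 2503)/(-21142 - 20757))/20323 + 22921/(-105*(-89) + 110) = (23169/(-41899))*(1/20323) + 22921/(9345 + 110) = (23169*(-1/41899))*(1/20323) + 22921/9455 = -23169/41899*1/20323 + 22921*(1/9455) = -23169/851513377 + 22921/9455 = 19517319051322/8051058979535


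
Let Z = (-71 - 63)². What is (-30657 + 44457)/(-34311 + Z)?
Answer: -2760/3271 ≈ -0.84378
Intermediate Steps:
Z = 17956 (Z = (-134)² = 17956)
(-30657 + 44457)/(-34311 + Z) = (-30657 + 44457)/(-34311 + 17956) = 13800/(-16355) = 13800*(-1/16355) = -2760/3271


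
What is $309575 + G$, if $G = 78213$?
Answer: $387788$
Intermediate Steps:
$309575 + G = 309575 + 78213 = 387788$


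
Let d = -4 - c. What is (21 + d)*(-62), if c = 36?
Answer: 1178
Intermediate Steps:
d = -40 (d = -4 - 1*36 = -4 - 36 = -40)
(21 + d)*(-62) = (21 - 40)*(-62) = -19*(-62) = 1178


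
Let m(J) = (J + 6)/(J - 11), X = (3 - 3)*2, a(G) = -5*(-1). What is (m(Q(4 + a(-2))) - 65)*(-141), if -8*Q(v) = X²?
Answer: 101661/11 ≈ 9241.9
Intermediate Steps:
a(G) = 5
X = 0 (X = 0*2 = 0)
Q(v) = 0 (Q(v) = -⅛*0² = -⅛*0 = 0)
m(J) = (6 + J)/(-11 + J)
(m(Q(4 + a(-2))) - 65)*(-141) = ((6 + 0)/(-11 + 0) - 65)*(-141) = (6/(-11) - 65)*(-141) = (-1/11*6 - 65)*(-141) = (-6/11 - 65)*(-141) = -721/11*(-141) = 101661/11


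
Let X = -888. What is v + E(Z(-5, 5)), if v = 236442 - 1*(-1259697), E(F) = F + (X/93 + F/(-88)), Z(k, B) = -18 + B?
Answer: 4081406083/2728 ≈ 1.4961e+6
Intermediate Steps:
E(F) = -296/31 + 87*F/88 (E(F) = F + (-888/93 + F/(-88)) = F + (-888*1/93 + F*(-1/88)) = F + (-296/31 - F/88) = -296/31 + 87*F/88)
v = 1496139 (v = 236442 + 1259697 = 1496139)
v + E(Z(-5, 5)) = 1496139 + (-296/31 + 87*(-18 + 5)/88) = 1496139 + (-296/31 + (87/88)*(-13)) = 1496139 + (-296/31 - 1131/88) = 1496139 - 61109/2728 = 4081406083/2728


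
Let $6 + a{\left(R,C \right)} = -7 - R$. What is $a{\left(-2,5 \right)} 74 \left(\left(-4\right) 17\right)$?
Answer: $55352$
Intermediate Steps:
$a{\left(R,C \right)} = -13 - R$ ($a{\left(R,C \right)} = -6 - \left(7 + R\right) = -13 - R$)
$a{\left(-2,5 \right)} 74 \left(\left(-4\right) 17\right) = \left(-13 - -2\right) 74 \left(\left(-4\right) 17\right) = \left(-13 + 2\right) 74 \left(-68\right) = \left(-11\right) 74 \left(-68\right) = \left(-814\right) \left(-68\right) = 55352$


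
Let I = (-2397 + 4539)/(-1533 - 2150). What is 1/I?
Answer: -3683/2142 ≈ -1.7194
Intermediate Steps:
I = -2142/3683 (I = 2142/(-3683) = 2142*(-1/3683) = -2142/3683 ≈ -0.58159)
1/I = 1/(-2142/3683) = -3683/2142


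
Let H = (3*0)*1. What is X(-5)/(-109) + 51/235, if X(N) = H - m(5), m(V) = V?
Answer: 6734/25615 ≈ 0.26289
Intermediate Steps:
H = 0 (H = 0*1 = 0)
X(N) = -5 (X(N) = 0 - 1*5 = 0 - 5 = -5)
X(-5)/(-109) + 51/235 = -5/(-109) + 51/235 = -5*(-1/109) + 51*(1/235) = 5/109 + 51/235 = 6734/25615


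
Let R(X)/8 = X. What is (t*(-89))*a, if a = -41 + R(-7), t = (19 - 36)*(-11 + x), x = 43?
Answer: -4696352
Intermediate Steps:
R(X) = 8*X
t = -544 (t = (19 - 36)*(-11 + 43) = -17*32 = -544)
a = -97 (a = -41 + 8*(-7) = -41 - 56 = -97)
(t*(-89))*a = -544*(-89)*(-97) = 48416*(-97) = -4696352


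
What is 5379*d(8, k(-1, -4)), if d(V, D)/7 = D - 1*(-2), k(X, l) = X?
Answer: 37653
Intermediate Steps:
d(V, D) = 14 + 7*D (d(V, D) = 7*(D - 1*(-2)) = 7*(D + 2) = 7*(2 + D) = 14 + 7*D)
5379*d(8, k(-1, -4)) = 5379*(14 + 7*(-1)) = 5379*(14 - 7) = 5379*7 = 37653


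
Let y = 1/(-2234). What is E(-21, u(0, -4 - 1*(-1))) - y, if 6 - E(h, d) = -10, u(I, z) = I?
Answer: 35745/2234 ≈ 16.000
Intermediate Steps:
E(h, d) = 16 (E(h, d) = 6 - 1*(-10) = 6 + 10 = 16)
y = -1/2234 ≈ -0.00044763
E(-21, u(0, -4 - 1*(-1))) - y = 16 - 1*(-1/2234) = 16 + 1/2234 = 35745/2234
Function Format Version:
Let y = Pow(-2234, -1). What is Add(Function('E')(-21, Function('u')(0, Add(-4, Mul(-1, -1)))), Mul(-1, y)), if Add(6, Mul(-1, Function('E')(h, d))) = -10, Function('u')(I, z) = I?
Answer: Rational(35745, 2234) ≈ 16.000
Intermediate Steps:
Function('E')(h, d) = 16 (Function('E')(h, d) = Add(6, Mul(-1, -10)) = Add(6, 10) = 16)
y = Rational(-1, 2234) ≈ -0.00044763
Add(Function('E')(-21, Function('u')(0, Add(-4, Mul(-1, -1)))), Mul(-1, y)) = Add(16, Mul(-1, Rational(-1, 2234))) = Add(16, Rational(1, 2234)) = Rational(35745, 2234)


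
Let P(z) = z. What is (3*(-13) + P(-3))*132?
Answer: -5544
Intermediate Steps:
(3*(-13) + P(-3))*132 = (3*(-13) - 3)*132 = (-39 - 3)*132 = -42*132 = -5544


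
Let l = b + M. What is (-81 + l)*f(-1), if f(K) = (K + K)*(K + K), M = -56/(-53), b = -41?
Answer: -25640/53 ≈ -483.77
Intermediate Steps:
M = 56/53 (M = -56*(-1/53) = 56/53 ≈ 1.0566)
f(K) = 4*K² (f(K) = (2*K)*(2*K) = 4*K²)
l = -2117/53 (l = -41 + 56/53 = -2117/53 ≈ -39.943)
(-81 + l)*f(-1) = (-81 - 2117/53)*(4*(-1)²) = -25640/53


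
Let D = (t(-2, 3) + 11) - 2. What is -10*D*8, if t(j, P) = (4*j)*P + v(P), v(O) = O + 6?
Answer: 480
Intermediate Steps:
v(O) = 6 + O
t(j, P) = 6 + P + 4*P*j (t(j, P) = (4*j)*P + (6 + P) = 4*P*j + (6 + P) = 6 + P + 4*P*j)
D = -6 (D = ((6 + 3 + 4*3*(-2)) + 11) - 2 = ((6 + 3 - 24) + 11) - 2 = (-15 + 11) - 2 = -4 - 2 = -6)
-10*D*8 = -10*(-6)*8 = 60*8 = 480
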